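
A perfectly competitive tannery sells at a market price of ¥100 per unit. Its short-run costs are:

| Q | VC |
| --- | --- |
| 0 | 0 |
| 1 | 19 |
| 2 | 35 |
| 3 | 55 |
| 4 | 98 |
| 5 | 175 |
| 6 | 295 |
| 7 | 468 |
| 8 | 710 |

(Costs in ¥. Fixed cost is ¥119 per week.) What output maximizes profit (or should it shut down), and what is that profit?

Q = 5; profit = ¥206

Tabulate TR − TC: Q=0: -119; Q=1: -38; Q=2: 46; Q=3: 126; Q=4: 183; Q=5: 206; Q=6: 186; Q=7: 113; Q=8: -29.
Profit is maximized at Q = 5. AVC there is 175/5 = ¥35 ≤ P, so producing beats shutting down (which would give -¥119).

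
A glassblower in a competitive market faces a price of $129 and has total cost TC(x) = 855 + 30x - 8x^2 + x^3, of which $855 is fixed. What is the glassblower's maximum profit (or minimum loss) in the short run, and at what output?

AVC = 30 - 8x + x^2; min AVC = $14 at x = 4. Since P = $129 ≥ min AVC, the firm produces.
MC = 30 - 16x + 3x^2. Setting P = MC and taking the root on the rising branch gives x* = 9.
TR = 129·9 = 1161. TC = 855 + 351 = 1206. Profit = 1161 − 1206 = -$45.
Shutting down would mean losing the fixed cost of $855, so operating at a loss of $45 is better by $810.

Profit = -$45 at x = 9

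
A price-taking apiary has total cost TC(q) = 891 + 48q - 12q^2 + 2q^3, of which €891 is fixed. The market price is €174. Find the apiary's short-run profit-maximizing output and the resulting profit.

Profit = -€107 at q = 7

AVC = 48 - 12q + 2q^2 has its minimum €30 at q = 3; price €174 clears that bar, so the firm operates.
With MC = 48 - 24q + 6q^2, P = MC on the upward-sloping part at q* = 7.
TR = 174·7 = 1218. TC = 891 + 434 = 1325. Profit = 1218 − 1325 = -€107.
By producing, the firm covers all variable cost plus €784 of fixed cost; shutting down would lose the full €891.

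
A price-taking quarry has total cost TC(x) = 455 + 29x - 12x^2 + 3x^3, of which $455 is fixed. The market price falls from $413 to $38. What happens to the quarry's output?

AVC = 29 - 12x + 3x^2, minimized at x = 2 where min AVC = $17. MC = 29 - 24x + 9x^2.
With P = $413 above the shutdown price, P = MC gives x = 8.
At P = $38 ≥ min AVC, set P = MC: x = 3. The firm stays open but cuts output.

Output falls from 8 to 3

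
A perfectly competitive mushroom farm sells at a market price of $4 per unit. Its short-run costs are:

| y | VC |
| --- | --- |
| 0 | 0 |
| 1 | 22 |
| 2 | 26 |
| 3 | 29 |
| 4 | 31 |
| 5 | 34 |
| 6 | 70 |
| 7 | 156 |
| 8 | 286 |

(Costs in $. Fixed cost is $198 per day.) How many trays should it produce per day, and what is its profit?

y = 0 (shut down); profit = -$198

Compute π = P·y − TC at each output: y=0: -198; y=1: -216; y=2: -216; y=3: -215; y=4: -213; y=5: -212; y=6: -244; y=7: -326; y=8: -452.
Profit is highest at y = 0. Equivalently, the lowest AVC in the table is 34/5 ≈ $6.80 at y = 5, and P = $4 falls below it — price never covers variable cost, so the firm shuts down and loses only its fixed cost.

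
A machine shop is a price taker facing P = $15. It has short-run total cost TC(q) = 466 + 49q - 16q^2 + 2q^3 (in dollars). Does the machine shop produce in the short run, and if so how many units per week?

Shut down

From TC, MC = TC'(q) = 49 - 32q + 6q^2 and AVC = VC/q = 49 - 16q + 2q^2.
AVC is minimized where dAVC/dq = -16 + 4q = 0, at q = 4; min AVC = 49 - 16·4 + 2·4^2 = $17.
P = $15 lies below min AVC = $17; no output level covers variable cost.
The firm minimizes its loss by shutting down and losing only its fixed cost of $466.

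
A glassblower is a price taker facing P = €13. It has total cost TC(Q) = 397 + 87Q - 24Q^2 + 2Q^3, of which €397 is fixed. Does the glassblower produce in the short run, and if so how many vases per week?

Shut down

Variable cost is VC = 87Q - 24Q^2 + 2Q^3, so AVC = VC/Q = 87 - 24Q + 2Q^2 and MC = dTC/dQ = 87 - 48Q + 6Q^2.
AVC is minimized where dAVC/dQ = -24 + 4Q = 0, at Q = 6; min AVC = 87 - 24·6 + 2·6^2 = €15.
Since P = €13 < min AVC = €15, price fails to cover variable cost at any output.
Shutting down limits the loss to fixed cost, €397.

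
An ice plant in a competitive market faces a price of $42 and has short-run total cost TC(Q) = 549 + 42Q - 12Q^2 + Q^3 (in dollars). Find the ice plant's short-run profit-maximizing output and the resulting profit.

AVC = 42 - 12Q + Q^2 has its minimum $6 at Q = 6; price $42 clears that bar, so the firm operates.
With MC = 42 - 24Q + 3Q^2, P = MC on the upward-sloping part at Q* = 8.
TR = 42·8 = 336. TC = 549 + 80 = 629. Profit = 336 − 629 = -$293.
By producing, the firm covers all variable cost plus $256 of fixed cost; shutting down would lose the full $549.

Profit = -$293 at Q = 8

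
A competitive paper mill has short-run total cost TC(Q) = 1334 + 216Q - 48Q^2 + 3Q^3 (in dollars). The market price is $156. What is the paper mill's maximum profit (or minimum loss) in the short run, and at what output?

Profit = -$134 at Q = 10

AVC = 216 - 48Q + 3Q^2; min AVC = $24 at Q = 8. Since P = $156 ≥ min AVC, the firm produces.
MC = 216 - 96Q + 9Q^2. Setting P = MC and taking the root on the rising branch gives Q* = 10.
TR = 156·10 = 1560. TC = 1334 + 360 = 1694. Profit = 1560 − 1694 = -$134.
Shutting down would mean losing the fixed cost of $1334, so operating at a loss of $134 is better by $1200.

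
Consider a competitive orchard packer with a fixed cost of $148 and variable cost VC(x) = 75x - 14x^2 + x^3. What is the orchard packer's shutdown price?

$26 per unit

The shutdown price is the minimum of AVC. VC = 75x - 14x^2 + x^3, so AVC = 75 - 14x + x^2.
dAVC/dx = -14 + 2x = 0 gives x = 7. min AVC = 75 - 14·7 + 7^2 = 26.
For P < $26 the firm produces nothing.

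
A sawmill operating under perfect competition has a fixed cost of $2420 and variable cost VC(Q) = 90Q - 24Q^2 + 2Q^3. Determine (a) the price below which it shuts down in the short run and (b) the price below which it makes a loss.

Shutdown price = $18; break-even price = $288

Shutdown price = min AVC. AVC = 90 - 24Q + 2Q^2, with vertex at Q = 6 and minimum $18.
ATC = 2420/Q + 90 - 24Q + 2Q^2. Setting dATC/dQ = −2420/Q^2 − 24 + 4Q = 0 gives Q = 11 (since 4·11^3 − 24·11^2 = 2420).
min ATC = 2420/11 + 90 − 24·11 + 2·11^2 = $288. That is the break-even price.
Between these two prices the firm operates at a loss; above $288 it earns a profit.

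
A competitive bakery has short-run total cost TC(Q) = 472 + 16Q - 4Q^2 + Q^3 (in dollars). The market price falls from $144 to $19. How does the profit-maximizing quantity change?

Output falls from 8 to 3

AVC = 16 - 4Q + Q^2, minimized at Q = 2 where min AVC = $12. MC = 16 - 8Q + 3Q^2.
With P = $144 above the shutdown price, P = MC gives Q = 8.
At P = $19 ≥ min AVC, set P = MC: Q = 3. The firm stays open but cuts output.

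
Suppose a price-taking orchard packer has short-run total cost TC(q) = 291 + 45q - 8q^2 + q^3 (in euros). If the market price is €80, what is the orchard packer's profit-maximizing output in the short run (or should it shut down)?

Strip out fixed cost: VC = 45q - 8q^2 + q^3. Then AVC = 45 - 8q + q^2 and MC = 45 - 16q + 3q^2.
AVC is minimized where dAVC/dq = -8 + 2q = 0, at q = 4; min AVC = 45 - 8·4 + 4^2 = €29.
P = €80 exceeds min AVC = €29, so the firm stays open.
Solving P = MC: -35 - 16q + 3q^2 = 0 ⇒ q = -5/3 or 7. On the upward-sloping branch, q* = 7.
Check: AVC at q = 7 is €38 ≤ P, so revenue covers variable cost.
Profit = P·q − TC = 80·7 − 557 = €3.

Produce at q = 7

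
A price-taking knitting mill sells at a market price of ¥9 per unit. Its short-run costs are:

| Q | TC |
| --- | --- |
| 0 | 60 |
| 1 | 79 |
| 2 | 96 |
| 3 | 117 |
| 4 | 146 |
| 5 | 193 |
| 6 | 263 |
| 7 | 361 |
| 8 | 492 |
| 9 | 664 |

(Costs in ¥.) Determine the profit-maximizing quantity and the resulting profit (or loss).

Compute π = P·Q − TC at each output: Q=0: -60; Q=1: -70; Q=2: -78; Q=3: -90; Q=4: -110; Q=5: -148; Q=6: -209; Q=7: -298; Q=8: -420; Q=9: -583.
Profit is highest at Q = 0. Equivalently, the lowest AVC in the table is 36/2 ≈ ¥18 at Q = 2, and P = ¥9 falls below it — price never covers variable cost, so the firm shuts down and loses only its fixed cost.

Q = 0 (shut down); profit = -¥60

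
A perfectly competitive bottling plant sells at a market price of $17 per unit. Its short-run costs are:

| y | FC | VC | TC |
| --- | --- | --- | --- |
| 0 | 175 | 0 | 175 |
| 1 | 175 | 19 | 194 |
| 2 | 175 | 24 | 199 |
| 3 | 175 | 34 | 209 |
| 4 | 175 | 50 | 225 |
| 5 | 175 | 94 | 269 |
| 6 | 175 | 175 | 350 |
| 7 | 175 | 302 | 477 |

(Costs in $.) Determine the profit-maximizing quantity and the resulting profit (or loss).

y = 4; profit = -$157

Tabulate TR − TC: y=0: -175; y=1: -177; y=2: -165; y=3: -158; y=4: -157; y=5: -184; y=6: -248; y=7: -358.
Profit is maximized at y = 4. AVC there is 50/4 = $12.50 ≤ P, so producing beats shutting down (which would give -$175).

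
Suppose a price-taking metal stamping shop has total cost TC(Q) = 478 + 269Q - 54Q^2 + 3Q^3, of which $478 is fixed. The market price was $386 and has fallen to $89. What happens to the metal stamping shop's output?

Output falls from 13 to 10

MC = 269 - 108Q + 9Q^2; the shutdown threshold is min AVC = $26 (at Q = 9).
At P = $386 ≥ min AVC, set P = MC on the rising branch: Q = 13.
At P = $89 ≥ min AVC, set P = MC: Q = 10. The firm stays open but cuts output.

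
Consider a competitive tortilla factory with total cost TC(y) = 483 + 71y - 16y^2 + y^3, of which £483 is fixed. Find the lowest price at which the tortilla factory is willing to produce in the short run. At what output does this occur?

Short-run supply begins at min AVC. From VC = 71y - 16y^2 + y^3, AVC = 71 - 16y + y^2.
At the minimum of AVC, MC = AVC. MC = 71 - 32y + 3y^2; setting MC = AVC gives 2y^2 - 16y = 0, so y = 8. min AVC = 7.
For P < £7 the firm produces nothing.

£7 per unit, at y = 8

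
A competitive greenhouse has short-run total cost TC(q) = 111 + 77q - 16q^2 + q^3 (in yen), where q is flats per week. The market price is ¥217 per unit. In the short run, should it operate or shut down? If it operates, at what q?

Strip out fixed cost: VC = 77q - 16q^2 + q^3. Then AVC = 77 - 16q + q^2 and MC = 77 - 32q + 3q^2.
AVC hits its minimum where MC = AVC, at q = 8, giving min AVC = 77 - 16·8 + 8^2 = ¥13.
Because ¥217 ≥ ¥13, revenue can cover variable cost; the firm operates.
Solving P = MC: -140 - 32q + 3q^2 = 0 ⇒ q = -10/3 or 14. On the upward-sloping branch, q* = 14.
Check: AVC at q = 14 is ¥49 ≤ P, so revenue covers variable cost.
Profit = P·q − TC = 217·14 − 797 = ¥2241.

Produce at q = 14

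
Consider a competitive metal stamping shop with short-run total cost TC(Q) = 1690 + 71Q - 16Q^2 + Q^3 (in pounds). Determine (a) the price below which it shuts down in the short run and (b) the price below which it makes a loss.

Shutdown price = min AVC. AVC = 71 - 16Q + Q^2, with vertex at Q = 8 and minimum £7.
ATC = 1690/Q + 71 - 16Q + Q^2. Setting dATC/dQ = −1690/Q^2 − 16 + 2Q = 0 gives Q = 13 (since 2·13^3 − 16·13^2 = 1690).
min ATC = 1690/13 + 71 − 16·13 + 13^2 = £162. That is the break-even price.
Between these two prices the firm operates at a loss; above £162 it earns a profit.

Shutdown price = £7; break-even price = £162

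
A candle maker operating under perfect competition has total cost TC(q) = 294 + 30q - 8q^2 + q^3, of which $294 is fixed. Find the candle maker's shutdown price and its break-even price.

AVC = 30 - 8q + q^2; minimized at q = 4, giving min AVC = $14. That is the shutdown price.
ATC = 294/q + 30 - 8q + q^2. Setting dATC/dq = −294/q^2 − 8 + 2q = 0 gives q = 7 (since 2·7^3 − 8·7^2 = 294).
min ATC = 294/7 + 30 − 8·7 + 7^2 = $65. That is the break-even price.
For $14 ≤ P < $65 the firm produces at a loss; below $14 it shuts down.

Shutdown price = $14; break-even price = $65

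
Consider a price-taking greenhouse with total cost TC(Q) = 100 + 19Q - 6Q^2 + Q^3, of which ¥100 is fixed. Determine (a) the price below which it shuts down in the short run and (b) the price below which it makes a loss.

Shutdown price = min AVC. AVC = 19 - 6Q + Q^2, with vertex at Q = 3 and minimum ¥10.
ATC = 100/Q + 19 - 6Q + Q^2. Setting dATC/dQ = −100/Q^2 − 6 + 2Q = 0 gives Q = 5 (since 2·5^3 − 6·5^2 = 100).
min ATC = 100/5 + 19 − 6·5 + 5^2 = ¥34. That is the break-even price.
Between these two prices the firm operates at a loss; above ¥34 it earns a profit.

Shutdown price = ¥10; break-even price = ¥34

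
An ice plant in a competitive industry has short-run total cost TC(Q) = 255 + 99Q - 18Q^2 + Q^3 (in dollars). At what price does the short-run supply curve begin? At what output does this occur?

The firm shuts down when price falls below the minimum of average variable cost. AVC = VC/Q = 99 - 18Q + Q^2.
At the minimum of AVC, MC = AVC. MC = 99 - 36Q + 3Q^2; setting MC = AVC gives 2Q^2 - 18Q = 0, so Q = 9. min AVC = 18.
The firm shuts down for any P below $18.

$18 per unit, at Q = 9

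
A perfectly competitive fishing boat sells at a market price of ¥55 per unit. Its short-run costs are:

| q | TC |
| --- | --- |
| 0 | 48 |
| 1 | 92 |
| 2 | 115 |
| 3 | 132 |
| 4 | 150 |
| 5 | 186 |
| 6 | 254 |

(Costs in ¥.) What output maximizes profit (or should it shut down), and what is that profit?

Profit at each row (π = 55q − TC): q=0: -48; q=1: -37; q=2: -5; q=3: 33; q=4: 70; q=5: 89; q=6: 76.
Profit is maximized at q = 5. AVC there is 138/5 = ¥27.60 ≤ P, so producing beats shutting down (which would give -¥48).

q = 5; profit = ¥89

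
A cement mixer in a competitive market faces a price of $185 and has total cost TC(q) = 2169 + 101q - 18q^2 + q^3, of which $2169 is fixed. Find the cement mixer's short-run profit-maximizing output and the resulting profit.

AVC = 101 - 18q + q^2; min AVC = $20 at q = 9. Since P = $185 ≥ min AVC, the firm produces.
MC = 101 - 36q + 3q^2. Setting P = MC and taking the root on the rising branch gives q* = 14.
TR = 185·14 = 2590. TC = 2169 + 630 = 2799. Profit = 2590 − 2799 = -$209.
Shutting down would mean losing the fixed cost of $2169, so operating at a loss of $209 is better by $1960.

Profit = -$209 at q = 14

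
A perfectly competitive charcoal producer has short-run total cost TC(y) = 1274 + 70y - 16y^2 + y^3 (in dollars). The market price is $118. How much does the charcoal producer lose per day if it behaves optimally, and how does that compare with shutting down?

Profit = -$122 at y = 12

AVC = 70 - 16y + y^2; min AVC = $6 at y = 8. Since P = $118 ≥ min AVC, the firm produces.
MC = 70 - 32y + 3y^2. Setting P = MC and taking the root on the rising branch gives y* = 12.
TR = 118·12 = 1416. TC = 1274 + 264 = 1538. Profit = 1416 − 1538 = -$122.
By producing, the firm covers all variable cost plus $1152 of fixed cost; shutting down would lose the full $1274.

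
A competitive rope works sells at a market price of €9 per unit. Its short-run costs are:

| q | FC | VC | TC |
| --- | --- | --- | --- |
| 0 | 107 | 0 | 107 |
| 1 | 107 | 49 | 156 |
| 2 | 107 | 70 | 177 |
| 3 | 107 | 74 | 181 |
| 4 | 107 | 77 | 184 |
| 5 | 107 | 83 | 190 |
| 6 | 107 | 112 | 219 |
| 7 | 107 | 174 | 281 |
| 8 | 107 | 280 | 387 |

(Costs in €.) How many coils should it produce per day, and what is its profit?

Compute π = P·q − TC at each output: q=0: -107; q=1: -147; q=2: -159; q=3: -154; q=4: -148; q=5: -145; q=6: -165; q=7: -218; q=8: -315.
Profit is highest at q = 0. Equivalently, the lowest AVC in the table is 83/5 ≈ €16.60 at q = 5, and P = €9 falls below it — price never covers variable cost, so the firm shuts down and loses only its fixed cost.

q = 0 (shut down); profit = -€107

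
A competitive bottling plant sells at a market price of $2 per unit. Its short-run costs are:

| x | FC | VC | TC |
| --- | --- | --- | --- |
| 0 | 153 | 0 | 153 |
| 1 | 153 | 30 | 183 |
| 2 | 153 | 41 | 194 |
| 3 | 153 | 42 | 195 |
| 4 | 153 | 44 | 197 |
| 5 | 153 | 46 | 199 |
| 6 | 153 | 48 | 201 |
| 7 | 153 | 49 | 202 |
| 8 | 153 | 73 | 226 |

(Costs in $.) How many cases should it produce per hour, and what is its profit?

x = 0 (shut down); profit = -$153

Tabulate TR − TC: x=0: -153; x=1: -181; x=2: -190; x=3: -189; x=4: -189; x=5: -189; x=6: -189; x=7: -188; x=8: -210.
Profit is highest at x = 0. Equivalently, the lowest AVC in the table is 49/7 ≈ $7 at x = 7, and P = $2 falls below it — price never covers variable cost, so the firm shuts down and loses only its fixed cost.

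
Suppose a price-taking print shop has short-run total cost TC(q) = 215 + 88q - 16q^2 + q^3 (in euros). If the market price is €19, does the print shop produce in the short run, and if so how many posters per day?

From TC, MC = TC'(q) = 88 - 32q + 3q^2 and AVC = VC/q = 88 - 16q + q^2.
AVC is minimized where dAVC/dq = -16 + 2q = 0, at q = 8; min AVC = 88 - 16·8 + 8^2 = €24.
Since P = €19 < min AVC = €24, price fails to cover variable cost at any output.
The firm minimizes its loss by shutting down and losing only its fixed cost of €215.

Shut down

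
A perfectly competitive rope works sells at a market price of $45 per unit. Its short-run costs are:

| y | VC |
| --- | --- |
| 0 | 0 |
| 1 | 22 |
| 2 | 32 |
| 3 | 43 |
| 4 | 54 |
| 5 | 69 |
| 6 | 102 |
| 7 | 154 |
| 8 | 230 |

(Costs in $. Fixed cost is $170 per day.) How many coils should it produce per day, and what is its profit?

Compute π = P·y − TC at each output: y=0: -170; y=1: -147; y=2: -112; y=3: -78; y=4: -44; y=5: -14; y=6: -2; y=7: -9; y=8: -40.
Profit is maximized at y = 6. AVC there is 102/6 = $17 ≤ P, so producing beats shutting down (which would give -$170).

y = 6; profit = -$2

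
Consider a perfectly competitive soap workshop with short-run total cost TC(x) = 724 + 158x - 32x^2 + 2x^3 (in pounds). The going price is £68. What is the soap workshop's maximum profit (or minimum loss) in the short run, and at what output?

Profit = -£400 at x = 9

AVC = 158 - 32x + 2x^2; min AVC = £30 at x = 8. Since P = £68 ≥ min AVC, the firm produces.
MC = 158 - 64x + 6x^2. Setting P = MC and taking the root on the rising branch gives x* = 9.
TR = 68·9 = 612. TC = 724 + 288 = 1012. Profit = 612 − 1012 = -£400.
Shutting down would mean losing the fixed cost of £724, so operating at a loss of £400 is better by £324.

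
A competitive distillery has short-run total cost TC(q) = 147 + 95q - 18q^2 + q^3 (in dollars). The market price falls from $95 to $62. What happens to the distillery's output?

Output falls from 12 to 11

AVC = 95 - 18q + q^2, minimized at q = 9 where min AVC = $14. MC = 95 - 36q + 3q^2.
With P = $95 above the shutdown price, P = MC gives q = 12.
At P = $62 ≥ min AVC, set P = MC: q = 11. The firm stays open but cuts output.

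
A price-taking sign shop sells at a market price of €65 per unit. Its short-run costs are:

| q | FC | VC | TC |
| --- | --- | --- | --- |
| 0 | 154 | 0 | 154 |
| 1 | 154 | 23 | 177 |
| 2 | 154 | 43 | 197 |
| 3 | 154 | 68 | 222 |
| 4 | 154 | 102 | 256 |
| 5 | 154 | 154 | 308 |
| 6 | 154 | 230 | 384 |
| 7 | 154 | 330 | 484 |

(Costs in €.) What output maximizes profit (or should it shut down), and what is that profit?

Tabulate TR − TC: q=0: -154; q=1: -112; q=2: -67; q=3: -27; q=4: 4; q=5: 17; q=6: 6; q=7: -29.
Profit is maximized at q = 5. AVC there is 154/5 = €30.80 ≤ P, so producing beats shutting down (which would give -€154).

q = 5; profit = €17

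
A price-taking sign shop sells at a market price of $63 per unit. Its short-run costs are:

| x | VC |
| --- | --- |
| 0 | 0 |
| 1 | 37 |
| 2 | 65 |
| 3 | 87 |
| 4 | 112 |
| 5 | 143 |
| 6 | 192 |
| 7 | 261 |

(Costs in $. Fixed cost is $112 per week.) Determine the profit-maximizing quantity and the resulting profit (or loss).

x = 6; profit = $74

Compute π = P·x − TC at each output: x=0: -112; x=1: -86; x=2: -51; x=3: -10; x=4: 28; x=5: 60; x=6: 74; x=7: 68.
Profit is maximized at x = 6. AVC there is 192/6 = $32 ≤ P, so producing beats shutting down (which would give -$112).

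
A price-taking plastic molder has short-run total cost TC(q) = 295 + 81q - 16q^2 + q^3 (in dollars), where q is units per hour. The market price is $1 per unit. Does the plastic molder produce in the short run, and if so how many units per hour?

Shut down

Strip out fixed cost: VC = 81q - 16q^2 + q^3. Then AVC = 81 - 16q + q^2 and MC = 81 - 32q + 3q^2.
AVC hits its minimum where MC = AVC, at q = 8, giving min AVC = 81 - 16·8 + 8^2 = $17.
With P < min AVC ($1 < $17), every unit sold adds to the loss.
The firm minimizes its loss by shutting down and losing only its fixed cost of $295.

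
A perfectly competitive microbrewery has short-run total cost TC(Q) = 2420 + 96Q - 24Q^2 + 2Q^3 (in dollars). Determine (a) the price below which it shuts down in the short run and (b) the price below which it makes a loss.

Shutdown price = $24; break-even price = $294

Shutdown price = min AVC. AVC = 96 - 24Q + 2Q^2, with vertex at Q = 6 and minimum $24.
ATC = 2420/Q + 96 - 24Q + 2Q^2. Setting dATC/dQ = −2420/Q^2 − 24 + 4Q = 0 gives Q = 11 (since 4·11^3 − 24·11^2 = 2420).
min ATC = 2420/11 + 96 − 24·11 + 2·11^2 = $294. That is the break-even price.
Between these two prices the firm operates at a loss; above $294 it earns a profit.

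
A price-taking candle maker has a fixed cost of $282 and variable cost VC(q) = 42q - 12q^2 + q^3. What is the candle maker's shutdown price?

$6 per unit

Short-run supply begins at min AVC. From VC = 42q - 12q^2 + q^3, AVC = 42 - 12q + q^2.
At the minimum of AVC, MC = AVC. MC = 42 - 24q + 3q^2; setting MC = AVC gives 2q^2 - 12q = 0, so q = 6. min AVC = 6.
So the shutdown price is $6.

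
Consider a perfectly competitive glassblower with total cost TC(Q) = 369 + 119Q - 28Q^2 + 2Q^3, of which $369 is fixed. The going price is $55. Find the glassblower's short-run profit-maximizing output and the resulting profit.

Profit = -$113 at Q = 8

AVC = 119 - 28Q + 2Q^2 has its minimum $21 at Q = 7; price $55 clears that bar, so the firm operates.
MC = 119 - 56Q + 6Q^2. Setting P = MC and taking the root on the rising branch gives Q* = 8.
TR = 55·8 = 440. TC = 369 + 184 = 553. Profit = 440 − 553 = -$113.
By producing, the firm covers all variable cost plus $256 of fixed cost; shutting down would lose the full $369.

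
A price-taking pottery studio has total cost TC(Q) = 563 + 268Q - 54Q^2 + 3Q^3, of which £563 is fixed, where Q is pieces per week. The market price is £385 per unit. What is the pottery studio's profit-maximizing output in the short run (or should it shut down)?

Produce at Q = 13

From TC, MC = TC'(Q) = 268 - 108Q + 9Q^2 and AVC = VC/Q = 268 - 54Q + 3Q^2.
The AVC parabola has its vertex at Q = 54/6 = 9, where AVC = 268 - 54·9 + 3·9^2 = £25.
P = £385 exceeds min AVC = £25, so the firm stays open.
Solving P = MC: -117 - 108Q + 9Q^2 = 0 ⇒ Q = -1 or 13. On the upward-sloping branch, Q* = 13.
Check: AVC at Q = 13 is £73 ≤ P, so revenue covers variable cost.
Profit = P·Q − TC = 385·13 − 1512 = £3493.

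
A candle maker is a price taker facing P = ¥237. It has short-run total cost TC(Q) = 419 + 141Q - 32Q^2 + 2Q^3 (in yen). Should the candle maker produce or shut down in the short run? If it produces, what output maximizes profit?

From TC, MC = TC'(Q) = 141 - 64Q + 6Q^2 and AVC = VC/Q = 141 - 32Q + 2Q^2.
AVC hits its minimum where MC = AVC, at Q = 8, giving min AVC = 141 - 32·8 + 2·8^2 = ¥13.
Because ¥237 ≥ ¥13, revenue can cover variable cost; the firm operates.
P = MC gives -96 - 64Q + 6Q^2 = 0, with roots -4/3 and 12. Take the larger (rising MC): Q* = 12.
Check: AVC at Q = 12 is ¥45 ≤ P, so revenue covers variable cost.
Profit = P·Q − TC = 237·12 − 959 = ¥1885.

Produce at Q = 12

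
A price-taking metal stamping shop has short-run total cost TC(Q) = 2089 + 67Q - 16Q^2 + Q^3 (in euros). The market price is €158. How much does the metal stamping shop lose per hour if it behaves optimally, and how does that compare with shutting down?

Profit = -€399 at Q = 13

AVC = 67 - 16Q + Q^2; min AVC = €3 at Q = 8. Since P = €158 ≥ min AVC, the firm produces.
With MC = 67 - 32Q + 3Q^2, P = MC on the upward-sloping part at Q* = 13.
TR = 158·13 = 2054. TC = 2089 + 364 = 2453. Profit = 2054 − 2453 = -€399.
By producing, the firm covers all variable cost plus €1690 of fixed cost; shutting down would lose the full €2089.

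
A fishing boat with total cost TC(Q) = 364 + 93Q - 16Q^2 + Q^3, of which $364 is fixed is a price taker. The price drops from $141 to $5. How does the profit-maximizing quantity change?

Output falls from 12 to 0 (the firm shuts down)

MC = 93 - 32Q + 3Q^2; the shutdown threshold is min AVC = $29 (at Q = 8).
At P = $141 ≥ min AVC, set P = MC on the rising branch: Q = 12.
At P = $5 < min AVC = $29, price no longer covers variable cost at any output, so the firm shuts down: Q = 0.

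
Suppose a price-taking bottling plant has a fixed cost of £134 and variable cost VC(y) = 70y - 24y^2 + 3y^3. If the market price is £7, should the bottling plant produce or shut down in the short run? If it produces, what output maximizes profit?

Strip out fixed cost: VC = 70y - 24y^2 + 3y^3. Then AVC = 70 - 24y + 3y^2 and MC = 70 - 48y + 9y^2.
AVC hits its minimum where MC = AVC, at y = 4, giving min AVC = 70 - 24·4 + 3·4^2 = £22.
With P < min AVC (£7 < £22), every unit sold adds to the loss.
The firm minimizes its loss by shutting down and losing only its fixed cost of £134.

Shut down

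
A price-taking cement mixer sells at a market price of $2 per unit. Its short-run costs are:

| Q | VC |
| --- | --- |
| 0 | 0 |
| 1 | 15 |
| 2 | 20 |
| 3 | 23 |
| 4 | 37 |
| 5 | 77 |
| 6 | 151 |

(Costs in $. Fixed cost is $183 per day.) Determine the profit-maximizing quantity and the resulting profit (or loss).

Q = 0 (shut down); profit = -$183

Compute π = P·Q − TC at each output: Q=0: -183; Q=1: -196; Q=2: -199; Q=3: -200; Q=4: -212; Q=5: -250; Q=6: -322.
Profit is highest at Q = 0. Equivalently, the lowest AVC in the table is 23/3 ≈ $7.67 at Q = 3, and P = $2 falls below it — price never covers variable cost, so the firm shuts down and loses only its fixed cost.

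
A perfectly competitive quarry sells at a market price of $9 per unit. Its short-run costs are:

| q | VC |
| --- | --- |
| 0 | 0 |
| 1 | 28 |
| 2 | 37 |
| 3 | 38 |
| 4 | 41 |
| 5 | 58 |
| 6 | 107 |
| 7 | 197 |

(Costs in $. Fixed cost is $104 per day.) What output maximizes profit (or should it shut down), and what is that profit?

q = 0 (shut down); profit = -$104

Profit at each row (π = 9q − TC): q=0: -104; q=1: -123; q=2: -123; q=3: -115; q=4: -109; q=5: -117; q=6: -157; q=7: -238.
Profit is highest at q = 0. Equivalently, the lowest AVC in the table is 41/4 ≈ $10.25 at q = 4, and P = $9 falls below it — price never covers variable cost, so the firm shuts down and loses only its fixed cost.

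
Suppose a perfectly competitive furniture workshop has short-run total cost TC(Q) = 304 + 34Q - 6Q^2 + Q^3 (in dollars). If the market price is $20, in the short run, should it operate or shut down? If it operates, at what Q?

Shut down

Strip out fixed cost: VC = 34Q - 6Q^2 + Q^3. Then AVC = 34 - 6Q + Q^2 and MC = 34 - 12Q + 3Q^2.
AVC hits its minimum where MC = AVC, at Q = 3, giving min AVC = 34 - 6·3 + 3^2 = $25.
P = $20 lies below min AVC = $25; no output level covers variable cost.
Shutting down limits the loss to fixed cost, $304.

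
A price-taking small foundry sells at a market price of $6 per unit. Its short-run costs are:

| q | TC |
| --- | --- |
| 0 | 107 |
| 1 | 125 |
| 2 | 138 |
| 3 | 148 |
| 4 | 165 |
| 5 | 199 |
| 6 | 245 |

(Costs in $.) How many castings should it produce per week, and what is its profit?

Compute π = P·q − TC at each output: q=0: -107; q=1: -119; q=2: -126; q=3: -130; q=4: -141; q=5: -169; q=6: -209.
Profit is highest at q = 0. Equivalently, the lowest AVC in the table is 41/3 ≈ $13.67 at q = 3, and P = $6 falls below it — price never covers variable cost, so the firm shuts down and loses only its fixed cost.

q = 0 (shut down); profit = -$107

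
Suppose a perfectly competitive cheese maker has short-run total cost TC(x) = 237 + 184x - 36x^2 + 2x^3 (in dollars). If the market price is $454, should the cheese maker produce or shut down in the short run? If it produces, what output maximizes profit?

Produce at x = 15

Strip out fixed cost: VC = 184x - 36x^2 + 2x^3. Then AVC = 184 - 36x + 2x^2 and MC = 184 - 72x + 6x^2.
AVC is minimized where dAVC/dx = -36 + 4x = 0, at x = 9; min AVC = 184 - 36·9 + 2·9^2 = $22.
Since P = $454 ≥ min AVC = $22, price covers variable cost and the firm should produce.
P = MC gives -270 - 72x + 6x^2 = 0, with roots -3 and 15. Take the larger (rising MC): x* = 15.
Check: AVC at x = 15 is $94 ≤ P, so revenue covers variable cost.
Profit = P·x − TC = 454·15 − 1647 = $5163.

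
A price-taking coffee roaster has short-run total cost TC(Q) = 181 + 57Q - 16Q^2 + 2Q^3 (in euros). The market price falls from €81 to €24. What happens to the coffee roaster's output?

AVC = 57 - 16Q + 2Q^2, minimized at Q = 4 where min AVC = €25. MC = 57 - 32Q + 6Q^2.
At P = €81 ≥ min AVC, set P = MC on the rising branch: Q = 6.
At P = €24 < min AVC = €25, price no longer covers variable cost at any output, so the firm shuts down: Q = 0.

Output falls from 6 to 0 (the firm shuts down)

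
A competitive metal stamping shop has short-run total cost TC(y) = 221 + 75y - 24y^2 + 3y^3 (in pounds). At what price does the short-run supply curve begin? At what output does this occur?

Short-run supply begins at min AVC. From VC = 75y - 24y^2 + 3y^3, AVC = 75 - 24y + 3y^2.
dAVC/dy = -24 + 6y = 0 gives y = 4. min AVC = 75 - 24·4 + 3·4^2 = 27.
For P < £27 the firm produces nothing.

£27 per unit, at y = 4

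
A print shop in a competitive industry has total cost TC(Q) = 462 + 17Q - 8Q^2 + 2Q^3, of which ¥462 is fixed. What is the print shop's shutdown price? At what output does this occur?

¥9 per unit, at Q = 2

The shutdown price is the minimum of AVC. VC = 17Q - 8Q^2 + 2Q^3, so AVC = 17 - 8Q + 2Q^2.
dAVC/dQ = -8 + 4Q = 0 gives Q = 2. min AVC = 17 - 8·2 + 2·2^2 = 9.
For P < ¥9 the firm produces nothing.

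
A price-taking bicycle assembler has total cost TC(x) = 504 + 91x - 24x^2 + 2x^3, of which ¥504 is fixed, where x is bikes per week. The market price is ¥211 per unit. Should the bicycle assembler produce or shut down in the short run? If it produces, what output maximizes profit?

Produce at x = 10

Strip out fixed cost: VC = 91x - 24x^2 + 2x^3. Then AVC = 91 - 24x + 2x^2 and MC = 91 - 48x + 6x^2.
AVC is minimized where dAVC/dx = -24 + 4x = 0, at x = 6; min AVC = 91 - 24·6 + 2·6^2 = ¥19.
Since P = ¥211 ≥ min AVC = ¥19, price covers variable cost and the firm should produce.
Set P = MC: 211 = 91 - 48x + 6x^2 → -120 - 48x + 6x^2 = 0. The roots are x = -2 and x = 10; the profit-maximizing output is on the rising part of MC, so x* = 10.
Check: AVC at x = 10 is ¥51 ≤ P, so revenue covers variable cost.
Profit = P·x − TC = 211·10 − 1014 = ¥1096.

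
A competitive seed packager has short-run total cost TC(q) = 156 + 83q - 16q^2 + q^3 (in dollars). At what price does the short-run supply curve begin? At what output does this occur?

$19 per unit, at q = 8

The shutdown price is the minimum of AVC. VC = 83q - 16q^2 + q^3, so AVC = 83 - 16q + q^2.
dAVC/dq = -16 + 2q = 0 gives q = 8. min AVC = 83 - 16·8 + 8^2 = 19.
The firm shuts down for any P below $19.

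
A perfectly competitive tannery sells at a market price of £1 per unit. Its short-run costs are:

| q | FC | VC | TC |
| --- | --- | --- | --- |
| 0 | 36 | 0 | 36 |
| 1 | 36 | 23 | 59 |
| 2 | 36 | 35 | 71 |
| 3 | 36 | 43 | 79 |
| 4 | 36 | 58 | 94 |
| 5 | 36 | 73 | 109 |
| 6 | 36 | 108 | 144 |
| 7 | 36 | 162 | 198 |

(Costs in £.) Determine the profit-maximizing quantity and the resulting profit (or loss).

q = 0 (shut down); profit = -£36

Compute π = P·q − TC at each output: q=0: -36; q=1: -58; q=2: -69; q=3: -76; q=4: -90; q=5: -104; q=6: -138; q=7: -191.
Profit is highest at q = 0. Equivalently, the lowest AVC in the table is 43/3 ≈ £14.33 at q = 3, and P = £1 falls below it — price never covers variable cost, so the firm shuts down and loses only its fixed cost.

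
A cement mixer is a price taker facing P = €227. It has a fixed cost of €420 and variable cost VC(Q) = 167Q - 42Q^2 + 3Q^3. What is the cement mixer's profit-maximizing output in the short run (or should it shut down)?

Variable cost is VC = 167Q - 42Q^2 + 3Q^3, so AVC = VC/Q = 167 - 42Q + 3Q^2 and MC = dTC/dQ = 167 - 84Q + 9Q^2.
The AVC parabola has its vertex at Q = 42/6 = 7, where AVC = 167 - 42·7 + 3·7^2 = €20.
P = €227 exceeds min AVC = €20, so the firm stays open.
P = MC gives -60 - 84Q + 9Q^2 = 0, with roots -2/3 and 10. Take the larger (rising MC): Q* = 10.
Check: AVC at Q = 10 is €47 ≤ P, so revenue covers variable cost.
Profit = P·Q − TC = 227·10 − 890 = €1380.

Produce at Q = 10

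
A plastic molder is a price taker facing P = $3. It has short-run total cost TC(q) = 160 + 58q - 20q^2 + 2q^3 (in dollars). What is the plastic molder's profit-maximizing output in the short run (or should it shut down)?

Variable cost is VC = 58q - 20q^2 + 2q^3, so AVC = VC/q = 58 - 20q + 2q^2 and MC = dTC/dq = 58 - 40q + 6q^2.
AVC hits its minimum where MC = AVC, at q = 5, giving min AVC = 58 - 20·5 + 2·5^2 = $8.
Since P = $3 < min AVC = $8, price fails to cover variable cost at any output.
Best response: produce nothing and absorb the $160 fixed cost.

Shut down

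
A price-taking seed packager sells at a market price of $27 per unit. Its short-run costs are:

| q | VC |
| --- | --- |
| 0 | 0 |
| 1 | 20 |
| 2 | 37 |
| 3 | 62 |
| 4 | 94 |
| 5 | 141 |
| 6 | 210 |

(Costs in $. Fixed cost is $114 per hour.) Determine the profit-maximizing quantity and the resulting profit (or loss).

q = 3; profit = -$95

Profit at each row (π = 27q − TC): q=0: -114; q=1: -107; q=2: -97; q=3: -95; q=4: -100; q=5: -120; q=6: -162.
Profit is maximized at q = 3. AVC there is 62/3 = $20.67 ≤ P, so producing beats shutting down (which would give -$114).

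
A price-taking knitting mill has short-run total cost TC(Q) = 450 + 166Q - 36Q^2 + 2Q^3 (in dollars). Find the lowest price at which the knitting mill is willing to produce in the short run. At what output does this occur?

The shutdown price is the minimum of AVC. VC = 166Q - 36Q^2 + 2Q^3, so AVC = 166 - 36Q + 2Q^2.
At the minimum of AVC, MC = AVC. MC = 166 - 72Q + 6Q^2; setting MC = AVC gives 4Q^2 - 36Q = 0, so Q = 9. min AVC = 4.
For P < $4 the firm produces nothing.

$4 per unit, at Q = 9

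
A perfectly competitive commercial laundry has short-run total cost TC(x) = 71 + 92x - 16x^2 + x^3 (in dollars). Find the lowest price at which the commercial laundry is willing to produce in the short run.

The firm shuts down when price falls below the minimum of average variable cost. AVC = VC/x = 92 - 16x + x^2.
dAVC/dx = -16 + 2x = 0 gives x = 8. min AVC = 92 - 16·8 + 8^2 = 28.
For P < $28 the firm produces nothing.

$28 per unit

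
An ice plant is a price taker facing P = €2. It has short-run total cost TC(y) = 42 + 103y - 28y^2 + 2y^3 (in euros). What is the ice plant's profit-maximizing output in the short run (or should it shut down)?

Strip out fixed cost: VC = 103y - 28y^2 + 2y^3. Then AVC = 103 - 28y + 2y^2 and MC = 103 - 56y + 6y^2.
AVC hits its minimum where MC = AVC, at y = 7, giving min AVC = 103 - 28·7 + 2·7^2 = €5.
Since P = €2 < min AVC = €5, price fails to cover variable cost at any output.
Best response: produce nothing and absorb the €42 fixed cost.

Shut down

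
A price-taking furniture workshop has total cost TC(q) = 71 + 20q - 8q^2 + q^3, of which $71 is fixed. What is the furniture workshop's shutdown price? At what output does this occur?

The shutdown price is the minimum of AVC. VC = 20q - 8q^2 + q^3, so AVC = 20 - 8q + q^2.
At the minimum of AVC, MC = AVC. MC = 20 - 16q + 3q^2; setting MC = AVC gives 2q^2 - 8q = 0, so q = 4. min AVC = 4.
The firm shuts down for any P below $4.

$4 per unit, at q = 4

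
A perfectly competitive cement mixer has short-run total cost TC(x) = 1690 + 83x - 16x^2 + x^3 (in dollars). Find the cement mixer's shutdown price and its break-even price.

AVC = 83 - 16x + x^2; minimized at x = 8, giving min AVC = $19. That is the shutdown price.
ATC = 1690/x + 83 - 16x + x^2. Setting dATC/dx = −1690/x^2 − 16 + 2x = 0 gives x = 13 (since 2·13^3 − 16·13^2 = 1690).
min ATC = 1690/13 + 83 − 16·13 + 13^2 = $174. That is the break-even price.
Between these two prices the firm operates at a loss; above $174 it earns a profit.

Shutdown price = $19; break-even price = $174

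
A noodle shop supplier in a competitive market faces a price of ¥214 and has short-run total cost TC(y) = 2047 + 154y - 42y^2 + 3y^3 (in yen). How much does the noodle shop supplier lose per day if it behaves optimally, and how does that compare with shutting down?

AVC = 154 - 42y + 3y^2; min AVC = ¥7 at y = 7. Since P = ¥214 ≥ min AVC, the firm produces.
With MC = 154 - 84y + 9y^2, P = MC on the upward-sloping part at y* = 10.
TR = 214·10 = 2140. TC = 2047 + 340 = 2387. Profit = 2140 − 2387 = -¥247.
That loss of ¥247 beats the ¥2047 the firm would lose by shutting down; producing recovers ¥1800 of fixed cost.

Profit = -¥247 at y = 10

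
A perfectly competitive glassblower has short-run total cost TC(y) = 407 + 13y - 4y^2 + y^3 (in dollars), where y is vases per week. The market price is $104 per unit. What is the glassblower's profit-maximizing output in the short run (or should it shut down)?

Strip out fixed cost: VC = 13y - 4y^2 + y^3. Then AVC = 13 - 4y + y^2 and MC = 13 - 8y + 3y^2.
AVC hits its minimum where MC = AVC, at y = 2, giving min AVC = 13 - 4·2 + 2^2 = $9.
Since P = $104 ≥ min AVC = $9, price covers variable cost and the firm should produce.
Set P = MC: 104 = 13 - 8y + 3y^2 → -91 - 8y + 3y^2 = 0. The roots are y = -13/3 and y = 7; the profit-maximizing output is on the rising part of MC, so y* = 7.
Check: AVC at y = 7 is $34 ≤ P, so revenue covers variable cost.
Profit = P·y − TC = 104·7 − 645 = $83.

Produce at y = 7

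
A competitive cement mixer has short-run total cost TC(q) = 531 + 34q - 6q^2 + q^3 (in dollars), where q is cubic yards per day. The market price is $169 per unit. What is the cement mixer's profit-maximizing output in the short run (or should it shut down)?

Produce at q = 9

From TC, MC = TC'(q) = 34 - 12q + 3q^2 and AVC = VC/q = 34 - 6q + q^2.
AVC is minimized where dAVC/dq = -6 + 2q = 0, at q = 3; min AVC = 34 - 6·3 + 3^2 = $25.
Because $169 ≥ $25, revenue can cover variable cost; the firm operates.
P = MC gives -135 - 12q + 3q^2 = 0, with roots -5 and 9. Take the larger (rising MC): q* = 9.
Check: AVC at q = 9 is $61 ≤ P, so revenue covers variable cost.
Profit = P·q − TC = 169·9 − 1080 = $441.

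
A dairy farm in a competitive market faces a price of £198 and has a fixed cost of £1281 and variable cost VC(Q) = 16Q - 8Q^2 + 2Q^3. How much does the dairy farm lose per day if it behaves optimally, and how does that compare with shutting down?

AVC = 16 - 8Q + 2Q^2 has its minimum £8 at Q = 2; price £198 clears that bar, so the firm operates.
MC = 16 - 16Q + 6Q^2. Setting P = MC and taking the root on the rising branch gives Q* = 7.
TR = 198·7 = 1386. TC = 1281 + 406 = 1687. Profit = 1386 − 1687 = -£301.
By producing, the firm covers all variable cost plus £980 of fixed cost; shutting down would lose the full £1281.

Profit = -£301 at Q = 7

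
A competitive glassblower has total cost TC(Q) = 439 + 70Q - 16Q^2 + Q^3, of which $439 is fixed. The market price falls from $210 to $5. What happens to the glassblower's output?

AVC = 70 - 16Q + Q^2, minimized at Q = 8 where min AVC = $6. MC = 70 - 32Q + 3Q^2.
With P = $210 above the shutdown price, P = MC gives Q = 14.
At P = $5 < min AVC = $6, price no longer covers variable cost at any output, so the firm shuts down: Q = 0.

Output falls from 14 to 0 (the firm shuts down)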